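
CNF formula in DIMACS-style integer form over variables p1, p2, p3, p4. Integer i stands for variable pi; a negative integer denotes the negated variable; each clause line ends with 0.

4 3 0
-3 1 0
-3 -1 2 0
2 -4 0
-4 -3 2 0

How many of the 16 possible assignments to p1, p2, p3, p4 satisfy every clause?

4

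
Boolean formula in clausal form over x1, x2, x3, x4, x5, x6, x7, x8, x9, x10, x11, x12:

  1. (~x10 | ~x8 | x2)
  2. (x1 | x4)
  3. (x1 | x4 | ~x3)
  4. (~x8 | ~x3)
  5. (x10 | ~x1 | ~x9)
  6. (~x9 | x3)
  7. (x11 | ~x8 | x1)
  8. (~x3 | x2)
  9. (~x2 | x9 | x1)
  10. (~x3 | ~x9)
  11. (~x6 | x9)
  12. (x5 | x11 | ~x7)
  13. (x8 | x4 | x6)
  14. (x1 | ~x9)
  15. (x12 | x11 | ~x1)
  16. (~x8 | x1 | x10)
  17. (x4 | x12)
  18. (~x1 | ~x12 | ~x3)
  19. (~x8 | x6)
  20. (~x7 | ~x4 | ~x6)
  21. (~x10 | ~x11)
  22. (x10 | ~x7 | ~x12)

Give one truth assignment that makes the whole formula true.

x1=T, x2=T, x3=F, x4=T, x5=F, x6=F, x7=F, x8=F, x9=F, x10=T, x11=F, x12=T

Pure literal: x7 appears only negated; assign x7 = False.
Set x1 = True and propagate.
Try x2 = True.
Set x3 = False and propagate.
  then x9 is forced to False.
  then x6 is forced to False.
  then x8 is forced to False.
  then x4 is forced to True.
For the remaining variables, x5 = False, x10 = True, x11 = False, x12 = True works.
Every clause has at least one true literal under this assignment.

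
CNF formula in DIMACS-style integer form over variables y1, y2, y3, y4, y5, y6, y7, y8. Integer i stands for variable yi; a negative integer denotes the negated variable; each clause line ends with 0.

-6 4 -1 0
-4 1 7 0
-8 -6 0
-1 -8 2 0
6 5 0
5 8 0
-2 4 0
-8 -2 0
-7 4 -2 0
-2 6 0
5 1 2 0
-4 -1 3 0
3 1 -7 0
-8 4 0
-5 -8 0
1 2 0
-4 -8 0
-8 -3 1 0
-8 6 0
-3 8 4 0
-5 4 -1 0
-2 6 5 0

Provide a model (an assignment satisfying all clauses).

y1 = T, y2 = F, y3 = T, y4 = T, y5 = T, y6 = T, y7 = T, y8 = F

Check each clause:
  1. (¬y1 ∨ y4 ∨ ¬y6) — y4 is true.
  2. (y7 ∨ y1 ∨ ¬y4) — y1 is true.
  3. (¬y6 ∨ ¬y8) — ¬y8 is true.
  4. (y2 ∨ ¬y1 ∨ ¬y8) — ¬y8 is true.
  5. (y5 ∨ y6) — y5 is true.
  6. (y8 ∨ y5) — y5 is true.
  7. (¬y2 ∨ y4) — y4 is true.
  8. (¬y8 ∨ ¬y2) — ¬y8 is true.
  9. (y4 ∨ ¬y2 ∨ ¬y7) — y4 is true.
  10. (y6 ∨ ¬y2) — ¬y2 is true.
  11. (y5 ∨ y2 ∨ y1) — y1 is true.
  12. (y3 ∨ ¬y1 ∨ ¬y4) — y3 is true.
  13. (y3 ∨ ¬y7 ∨ y1) — y1 is true.
  14. (¬y8 ∨ y4) — ¬y8 is true.
  15. (¬y8 ∨ ¬y5) — ¬y8 is true.
  16. (y1 ∨ y2) — y1 is true.
  17. (¬y4 ∨ ¬y8) — ¬y8 is true.
  18. (y1 ∨ ¬y3 ∨ ¬y8) — ¬y8 is true.
  19. (y6 ∨ ¬y8) — ¬y8 is true.
  20. (¬y3 ∨ y8 ∨ y4) — y4 is true.
  21. (¬y5 ∨ ¬y1 ∨ y4) — y4 is true.
  22. (¬y2 ∨ y6 ∨ y5) — y5 is true.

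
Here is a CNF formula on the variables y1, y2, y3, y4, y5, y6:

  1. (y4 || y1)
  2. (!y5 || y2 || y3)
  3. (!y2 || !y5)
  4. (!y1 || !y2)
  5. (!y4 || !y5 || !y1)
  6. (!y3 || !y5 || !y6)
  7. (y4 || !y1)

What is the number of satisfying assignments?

13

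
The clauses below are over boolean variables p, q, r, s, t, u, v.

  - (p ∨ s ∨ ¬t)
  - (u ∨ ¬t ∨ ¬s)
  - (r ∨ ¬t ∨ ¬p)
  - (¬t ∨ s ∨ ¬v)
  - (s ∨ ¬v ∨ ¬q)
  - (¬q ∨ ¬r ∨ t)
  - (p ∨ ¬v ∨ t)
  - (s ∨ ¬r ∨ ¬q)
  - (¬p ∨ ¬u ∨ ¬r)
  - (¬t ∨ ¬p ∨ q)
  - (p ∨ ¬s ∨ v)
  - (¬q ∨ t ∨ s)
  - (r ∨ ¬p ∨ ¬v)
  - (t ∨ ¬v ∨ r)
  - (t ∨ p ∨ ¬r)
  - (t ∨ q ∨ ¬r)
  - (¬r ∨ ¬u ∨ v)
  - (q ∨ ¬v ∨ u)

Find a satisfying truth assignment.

p=False, q=False, r=False, s=False, t=False, u=True, v=False

Check each clause:
  1. (p ∨ ¬t ∨ s) — ¬t is true.
  2. (u ∨ ¬t ∨ ¬s) — ¬t is true.
  3. (¬p ∨ r ∨ ¬t) — ¬p is true.
  4. (s ∨ ¬t ∨ ¬v) — ¬v is true.
  5. (s ∨ ¬q ∨ ¬v) — ¬v is true.
  6. (t ∨ ¬r ∨ ¬q) — ¬r is true.
  7. (¬v ∨ p ∨ t) — ¬v is true.
  8. (s ∨ ¬r ∨ ¬q) — ¬r is true.
  9. (¬p ∨ ¬r ∨ ¬u) — ¬r is true.
  10. (q ∨ ¬p ∨ ¬t) — ¬t is true.
  11. (¬s ∨ p ∨ v) — ¬s is true.
  12. (t ∨ s ∨ ¬q) — ¬q is true.
  13. (¬v ∨ r ∨ ¬p) — ¬v is true.
  14. (t ∨ ¬v ∨ r) — ¬v is true.
  15. (t ∨ p ∨ ¬r) — ¬r is true.
  16. (¬r ∨ q ∨ t) — ¬r is true.
  17. (v ∨ ¬u ∨ ¬r) — ¬r is true.
  18. (u ∨ q ∨ ¬v) — ¬v is true.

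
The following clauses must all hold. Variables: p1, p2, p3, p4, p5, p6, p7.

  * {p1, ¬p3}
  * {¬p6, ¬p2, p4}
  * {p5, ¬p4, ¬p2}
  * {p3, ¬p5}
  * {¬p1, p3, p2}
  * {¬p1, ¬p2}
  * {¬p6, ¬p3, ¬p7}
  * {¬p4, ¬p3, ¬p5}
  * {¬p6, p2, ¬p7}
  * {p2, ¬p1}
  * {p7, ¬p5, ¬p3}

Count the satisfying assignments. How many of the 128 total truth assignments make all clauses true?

8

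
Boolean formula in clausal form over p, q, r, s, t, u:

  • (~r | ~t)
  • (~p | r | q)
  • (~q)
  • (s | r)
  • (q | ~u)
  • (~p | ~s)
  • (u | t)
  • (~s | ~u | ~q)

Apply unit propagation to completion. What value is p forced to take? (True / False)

False

(~q) stands alone — q = False.
(~u | q): since q = False, the clause reduces to (~u). u = False.
From (u | t) and u = False: t = True.
(~r | ~t) with t = True leaves only ~r, so r = False.
(q | ~p | r) with q = False, r = False leaves only ~p, so p = False.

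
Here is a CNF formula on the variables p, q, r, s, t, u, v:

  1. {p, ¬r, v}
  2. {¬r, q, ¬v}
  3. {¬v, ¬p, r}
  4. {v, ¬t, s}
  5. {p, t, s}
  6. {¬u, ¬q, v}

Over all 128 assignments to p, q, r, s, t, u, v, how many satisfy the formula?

50

Split on v, then p.
  v=T, p=T: forces q=T; r=T; s, t, u free → 2^3 = 8.
  v=T, p=F: u free; 9 ways for (q,r,s,t) × 2^1 = 18.
  v=F, p=T: r free; 9 ways for (q,s,t,u) × 2^1 = 18.
  v=F, p=F: t free; 3 ways for (q,r,s,u) × 2^1 = 6.
Total: 8 + 18 + 18 + 6 = 50.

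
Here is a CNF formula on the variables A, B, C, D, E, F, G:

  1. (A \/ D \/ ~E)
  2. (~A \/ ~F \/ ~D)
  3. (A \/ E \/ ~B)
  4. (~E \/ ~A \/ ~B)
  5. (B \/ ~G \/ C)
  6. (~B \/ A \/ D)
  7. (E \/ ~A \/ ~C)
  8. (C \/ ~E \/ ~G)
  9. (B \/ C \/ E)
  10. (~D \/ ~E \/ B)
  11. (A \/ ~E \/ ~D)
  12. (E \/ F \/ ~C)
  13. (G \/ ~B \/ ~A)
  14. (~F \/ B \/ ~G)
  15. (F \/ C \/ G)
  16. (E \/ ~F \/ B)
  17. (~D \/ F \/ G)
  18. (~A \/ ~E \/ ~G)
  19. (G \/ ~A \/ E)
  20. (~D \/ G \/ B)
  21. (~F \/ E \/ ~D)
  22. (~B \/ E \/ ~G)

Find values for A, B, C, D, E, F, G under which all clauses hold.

A=T  B=F  C=T  D=F  E=T  F=F  G=F

Check each clause:
  1. (D \/ A \/ ~E) — A is true.
  2. (~F \/ ~D \/ ~A) — ~F is true.
  3. (A \/ E \/ ~B) — A is true.
  4. (~A \/ ~B \/ ~E) — ~B is true.
  5. (~G \/ B \/ C) — ~G is true.
  6. (D \/ A \/ ~B) — A is true.
  7. (E \/ ~C \/ ~A) — E is true.
  8. (~G \/ ~E \/ C) — C is true.
  9. (B \/ E \/ C) — C is true.
  10. (B \/ ~E \/ ~D) — ~D is true.
  11. (~E \/ ~D \/ A) — A is true.
  12. (E \/ F \/ ~C) — E is true.
  13. (G \/ ~A \/ ~B) — ~B is true.
  14. (B \/ ~F \/ ~G) — ~G is true.
  15. (G \/ C \/ F) — C is true.
  16. (~F \/ B \/ E) — ~F is true.
  17. (~D \/ F \/ G) — ~D is true.
  18. (~E \/ ~A \/ ~G) — ~G is true.
  19. (~A \/ G \/ E) — E is true.
  20. (B \/ ~D \/ G) — ~D is true.
  21. (~F \/ ~D \/ E) — ~F is true.
  22. (~G \/ E \/ ~B) — ~G is true.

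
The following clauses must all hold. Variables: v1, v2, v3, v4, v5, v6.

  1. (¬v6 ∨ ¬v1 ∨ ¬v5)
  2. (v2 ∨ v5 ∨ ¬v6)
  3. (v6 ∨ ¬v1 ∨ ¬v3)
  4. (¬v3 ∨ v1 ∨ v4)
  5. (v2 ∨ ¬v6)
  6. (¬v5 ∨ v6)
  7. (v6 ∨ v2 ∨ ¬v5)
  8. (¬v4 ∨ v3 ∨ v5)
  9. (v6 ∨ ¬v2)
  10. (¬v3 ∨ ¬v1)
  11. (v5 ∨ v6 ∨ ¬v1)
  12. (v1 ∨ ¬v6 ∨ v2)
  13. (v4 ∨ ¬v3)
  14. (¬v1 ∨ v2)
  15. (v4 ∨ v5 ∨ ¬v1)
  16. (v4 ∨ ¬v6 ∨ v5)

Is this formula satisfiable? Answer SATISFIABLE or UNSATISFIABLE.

Try v1 = False.
The remaining clauses are satisfied by v2 = False, v3 = True, v4 = True, v5 = False, v6 = False.
Every clause has at least one true literal under this assignment.
So v1 = 0, v2 = 0, v3 = 1, v4 = 1, v5 = 0, v6 = 0 is a satisfying assignment.

SATISFIABLE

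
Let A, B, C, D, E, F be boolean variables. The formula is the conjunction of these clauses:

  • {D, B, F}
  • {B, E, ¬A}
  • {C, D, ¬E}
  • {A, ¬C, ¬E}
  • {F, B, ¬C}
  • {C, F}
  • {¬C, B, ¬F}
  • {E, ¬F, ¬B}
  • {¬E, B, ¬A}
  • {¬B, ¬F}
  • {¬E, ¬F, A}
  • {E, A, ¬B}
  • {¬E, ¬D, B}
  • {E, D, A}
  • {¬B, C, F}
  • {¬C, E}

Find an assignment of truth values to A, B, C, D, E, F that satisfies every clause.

A=1, B=1, C=1, D=1, E=1, F=0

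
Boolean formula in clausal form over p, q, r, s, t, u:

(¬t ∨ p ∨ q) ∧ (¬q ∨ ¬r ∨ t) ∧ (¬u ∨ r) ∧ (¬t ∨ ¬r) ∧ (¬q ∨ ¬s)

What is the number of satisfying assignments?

18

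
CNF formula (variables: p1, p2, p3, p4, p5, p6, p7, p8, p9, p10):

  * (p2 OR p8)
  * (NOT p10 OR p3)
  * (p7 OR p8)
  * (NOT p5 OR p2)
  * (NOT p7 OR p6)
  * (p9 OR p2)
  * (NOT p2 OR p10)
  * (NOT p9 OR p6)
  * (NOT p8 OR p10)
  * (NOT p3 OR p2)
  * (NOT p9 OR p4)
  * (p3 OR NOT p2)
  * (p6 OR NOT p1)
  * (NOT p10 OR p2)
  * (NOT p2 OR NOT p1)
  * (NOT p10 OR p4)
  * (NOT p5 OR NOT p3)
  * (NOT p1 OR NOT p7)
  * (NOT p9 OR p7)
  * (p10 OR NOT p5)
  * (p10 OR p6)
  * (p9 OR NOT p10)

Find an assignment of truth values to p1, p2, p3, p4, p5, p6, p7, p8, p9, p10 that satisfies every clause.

p1=F, p2=T, p3=T, p4=T, p5=F, p6=T, p7=T, p8=F, p9=T, p10=T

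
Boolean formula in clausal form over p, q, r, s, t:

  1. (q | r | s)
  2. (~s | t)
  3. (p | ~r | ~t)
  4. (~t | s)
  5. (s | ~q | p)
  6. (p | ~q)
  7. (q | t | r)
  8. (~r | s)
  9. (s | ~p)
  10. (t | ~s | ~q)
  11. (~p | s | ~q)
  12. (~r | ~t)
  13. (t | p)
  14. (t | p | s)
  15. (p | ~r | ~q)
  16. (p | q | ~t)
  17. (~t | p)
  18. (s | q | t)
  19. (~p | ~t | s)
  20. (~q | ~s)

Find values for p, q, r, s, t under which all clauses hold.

p = True, q = False, r = False, s = True, t = True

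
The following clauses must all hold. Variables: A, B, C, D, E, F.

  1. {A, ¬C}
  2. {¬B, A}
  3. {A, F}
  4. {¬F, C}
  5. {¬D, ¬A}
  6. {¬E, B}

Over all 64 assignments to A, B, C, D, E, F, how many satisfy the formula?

9

Case analysis on A and B:
  A=T, B=T: E free; 3 ways for (C,D,F) × 2^1 = 6.
  A=T, B=F: remaining (C,D,E,F) ∈ {(F,F,F,F); (T,F,F,F); (T,F,F,T)} — 3.
  A=F, B=T: a clause becomes empty — 0.
  A=F, B=F: a clause becomes empty — 0.
Total: 6 + 3 + 0 + 0 = 9.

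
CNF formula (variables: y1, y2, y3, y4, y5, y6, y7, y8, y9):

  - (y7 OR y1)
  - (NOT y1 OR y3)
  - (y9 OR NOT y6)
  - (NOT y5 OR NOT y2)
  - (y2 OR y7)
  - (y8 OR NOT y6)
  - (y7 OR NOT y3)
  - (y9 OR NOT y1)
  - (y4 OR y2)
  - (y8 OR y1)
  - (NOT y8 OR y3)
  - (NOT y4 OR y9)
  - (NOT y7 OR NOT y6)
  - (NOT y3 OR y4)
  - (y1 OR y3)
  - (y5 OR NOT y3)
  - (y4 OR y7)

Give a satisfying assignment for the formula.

y1=1  y2=0  y3=1  y4=1  y5=1  y6=0  y7=1  y8=0  y9=1

Pure literal: y6 appears only negated; assign y6 = False.
y9 occurs only positively in the remaining clauses — set y9 = True.
Set y1 = True and propagate.
  then y3 is forced to True.
  then y7 is forced to True.
  then y4 is forced to True.
  then y5 is forced to True.
  then y2 is forced to False.
y8 is now unconstrained; take y8 = False.
Check each clause:
  1. (y1 OR y7) — y1 is true.
  2. (y3 OR NOT y1) — y3 is true.
  3. (NOT y6 OR y9) — y9 is true.
  4. (NOT y5 OR NOT y2) — NOT y2 is true.
  5. (y7 OR y2) — y7 is true.
  6. (NOT y6 OR y8) — NOT y6 is true.
  7. (NOT y3 OR y7) — y7 is true.
  8. (y9 OR NOT y1) — y9 is true.
  9. (y2 OR y4) — y4 is true.
  10. (y1 OR y8) — y1 is true.
  11. (y3 OR NOT y8) — NOT y8 is true.
  12. (NOT y4 OR y9) — y9 is true.
  13. (NOT y7 OR NOT y6) — NOT y6 is true.
  14. (NOT y3 OR y4) — y4 is true.
  15. (y3 OR y1) — y1 is true.
  16. (y5 OR NOT y3) — y5 is true.
  17. (y7 OR y4) — y4 is true.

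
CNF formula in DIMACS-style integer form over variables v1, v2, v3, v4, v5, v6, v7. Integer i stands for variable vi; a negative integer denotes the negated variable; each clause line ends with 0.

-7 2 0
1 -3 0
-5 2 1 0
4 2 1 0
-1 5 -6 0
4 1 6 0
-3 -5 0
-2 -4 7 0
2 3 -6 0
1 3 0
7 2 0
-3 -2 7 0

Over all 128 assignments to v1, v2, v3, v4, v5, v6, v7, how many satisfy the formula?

11

Split on v2, then v1.
  v2=1, v1=1: 11 of the 32 assignments to (v3,v4,v5,v6,v7) work.
  v2=1, v1=0: a clause becomes empty — 0.
  v2=0, v1=1: a clause becomes empty — 0.
  v2=0, v1=0: a clause becomes empty — 0.
Total: 11 + 0 + 0 + 0 = 11.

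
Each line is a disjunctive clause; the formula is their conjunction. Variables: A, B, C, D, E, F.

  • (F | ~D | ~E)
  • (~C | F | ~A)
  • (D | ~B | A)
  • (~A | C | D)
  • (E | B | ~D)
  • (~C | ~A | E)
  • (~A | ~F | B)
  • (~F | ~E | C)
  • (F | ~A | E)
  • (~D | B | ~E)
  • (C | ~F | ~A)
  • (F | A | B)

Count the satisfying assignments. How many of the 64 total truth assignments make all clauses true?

10

Split on A, then F.
  A=T, F=T: remaining (B,C,D,E) ∈ {(T,T,F,T); (T,T,T,T)} — 2.
  A=T, F=F: a clause becomes empty — 0.
  A=F, F=T: 6 of the 16 assignments to (B,C,D,E) work.
  A=F, F=F: remaining (B,C,D,E) ∈ {(T,F,T,F); (T,T,T,F)} — 2.
Total: 2 + 0 + 6 + 2 = 10.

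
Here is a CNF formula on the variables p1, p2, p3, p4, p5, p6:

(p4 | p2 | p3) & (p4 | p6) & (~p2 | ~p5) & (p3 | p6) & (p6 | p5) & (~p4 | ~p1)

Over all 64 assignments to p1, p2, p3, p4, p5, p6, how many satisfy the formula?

15

Split on p4, then p6.
  p4=T, p6=T: p3 free; 3 ways for (p1,p2,p5) × 2^1 = 6.
  p4=T, p6=F: remaining (p1,p2,p3,p5) ∈ {(F,F,T,T)} — 1.
  p4=F, p6=T: p1 free; 4 ways for (p2,p3,p5) × 2^1 = 8.
  p4=F, p6=F: a clause becomes empty — 0.
Total: 6 + 1 + 8 + 0 = 15.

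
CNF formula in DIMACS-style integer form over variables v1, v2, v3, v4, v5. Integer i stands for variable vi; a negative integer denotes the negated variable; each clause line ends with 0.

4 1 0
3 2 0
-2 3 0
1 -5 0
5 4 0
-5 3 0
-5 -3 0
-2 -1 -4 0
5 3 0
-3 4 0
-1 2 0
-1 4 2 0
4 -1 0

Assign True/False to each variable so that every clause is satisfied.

Try v1 = False.
  then v4 is forced to True.
  then v5 is forced to False.
  then v3 is forced to True.
v2 is now unconstrained; take v2 = True.
Every clause has at least one true literal under this assignment.

v1=F  v2=T  v3=T  v4=T  v5=F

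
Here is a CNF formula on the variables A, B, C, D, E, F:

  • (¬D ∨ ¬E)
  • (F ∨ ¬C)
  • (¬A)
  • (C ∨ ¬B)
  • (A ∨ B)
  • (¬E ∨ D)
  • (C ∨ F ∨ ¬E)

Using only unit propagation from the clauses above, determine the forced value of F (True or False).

True

Unit clause (¬A) sets A = False.
From (A ∨ B) and A = False: B = True.
From (C ∨ ¬B) and B = True: C = True.
(F ∨ ¬C): since C = True, the clause reduces to (F). F = True.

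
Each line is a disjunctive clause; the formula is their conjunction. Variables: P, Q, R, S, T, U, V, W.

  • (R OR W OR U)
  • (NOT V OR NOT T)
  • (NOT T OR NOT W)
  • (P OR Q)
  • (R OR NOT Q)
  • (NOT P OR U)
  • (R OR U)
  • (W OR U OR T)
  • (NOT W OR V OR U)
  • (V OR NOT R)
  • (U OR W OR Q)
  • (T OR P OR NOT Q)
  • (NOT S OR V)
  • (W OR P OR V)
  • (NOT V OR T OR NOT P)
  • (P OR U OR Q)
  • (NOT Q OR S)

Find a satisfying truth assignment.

U occurs only positively in the remaining clauses — set U = True.
Branch on P: take P = True.
Set Q = False and propagate.
The remaining clauses are satisfied by R = False, S = False, T = True, V = False, W = False.

P = T, Q = F, R = F, S = F, T = T, U = T, V = F, W = F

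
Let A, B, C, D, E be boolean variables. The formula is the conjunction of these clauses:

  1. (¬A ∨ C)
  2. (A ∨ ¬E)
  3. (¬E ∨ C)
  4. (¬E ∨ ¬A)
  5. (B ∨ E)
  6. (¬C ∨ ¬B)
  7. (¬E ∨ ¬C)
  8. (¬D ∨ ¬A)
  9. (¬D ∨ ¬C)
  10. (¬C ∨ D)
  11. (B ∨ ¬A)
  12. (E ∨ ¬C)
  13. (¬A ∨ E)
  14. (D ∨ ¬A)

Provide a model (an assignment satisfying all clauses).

A=0, B=1, C=0, D=1, E=0

Check each clause:
  1. (¬A ∨ C) — ¬A is true.
  2. (A ∨ ¬E) — ¬E is true.
  3. (¬E ∨ C) — ¬E is true.
  4. (¬A ∨ ¬E) — ¬E is true.
  5. (B ∨ E) — B is true.
  6. (¬B ∨ ¬C) — ¬C is true.
  7. (¬E ∨ ¬C) — ¬E is true.
  8. (¬A ∨ ¬D) — ¬A is true.
  9. (¬C ∨ ¬D) — ¬C is true.
  10. (D ∨ ¬C) — D is true.
  11. (¬A ∨ B) — B is true.
  12. (¬C ∨ E) — ¬C is true.
  13. (¬A ∨ E) — ¬A is true.
  14. (D ∨ ¬A) — D is true.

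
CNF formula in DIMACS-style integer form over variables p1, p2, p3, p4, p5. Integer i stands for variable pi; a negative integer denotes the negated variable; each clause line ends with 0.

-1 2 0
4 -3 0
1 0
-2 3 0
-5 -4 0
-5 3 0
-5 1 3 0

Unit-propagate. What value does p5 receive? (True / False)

False

Unit clause (p1) sets p1 = True.
(!p1 || p2) with p1 = True leaves only p2, so p2 = True.
(!p2 || p3): since p2 = True, the clause reduces to (p3). p3 = True.
From (!p3 || p4) and p3 = True: p4 = True.
(!p4 || !p5) with p4 = True leaves only !p5, so p5 = False.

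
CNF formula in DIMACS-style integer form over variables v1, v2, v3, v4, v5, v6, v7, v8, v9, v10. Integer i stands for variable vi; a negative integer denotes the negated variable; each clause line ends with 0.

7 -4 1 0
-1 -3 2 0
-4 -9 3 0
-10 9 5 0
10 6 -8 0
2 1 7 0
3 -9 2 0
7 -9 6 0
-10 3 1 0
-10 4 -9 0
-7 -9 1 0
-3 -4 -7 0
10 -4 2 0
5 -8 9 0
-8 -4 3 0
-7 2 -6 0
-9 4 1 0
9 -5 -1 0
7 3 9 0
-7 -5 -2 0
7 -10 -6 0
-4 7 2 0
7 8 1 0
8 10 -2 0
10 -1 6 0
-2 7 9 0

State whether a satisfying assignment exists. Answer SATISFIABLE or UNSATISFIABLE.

SATISFIABLE

Try v1 = True.
Set v2 = True and propagate.
Branch on v3: take v3 = True.
For the remaining variables, v4 = False, v5 = False, v6 = True, v7 = False, v8 = True, v9 = True, v10 = False works.
So v1 = 1, v2 = 1, v3 = 1, v4 = 0, v5 = 0, v6 = 1, v7 = 0, v8 = 1, v9 = 1, v10 = 0 is a satisfying assignment.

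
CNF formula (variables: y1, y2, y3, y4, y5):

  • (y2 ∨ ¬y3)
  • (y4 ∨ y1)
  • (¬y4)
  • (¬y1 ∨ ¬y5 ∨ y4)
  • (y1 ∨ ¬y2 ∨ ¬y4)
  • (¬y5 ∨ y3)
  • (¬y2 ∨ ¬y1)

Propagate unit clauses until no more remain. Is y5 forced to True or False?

False

(¬y4) is a unit clause: y4 = False.
(y1 ∨ y4): since y4 = False, the clause reduces to (y1). y1 = True.
(¬y5 ∨ y4 ∨ ¬y1) with y4 = False, y1 = True leaves only ¬y5, so y5 = False.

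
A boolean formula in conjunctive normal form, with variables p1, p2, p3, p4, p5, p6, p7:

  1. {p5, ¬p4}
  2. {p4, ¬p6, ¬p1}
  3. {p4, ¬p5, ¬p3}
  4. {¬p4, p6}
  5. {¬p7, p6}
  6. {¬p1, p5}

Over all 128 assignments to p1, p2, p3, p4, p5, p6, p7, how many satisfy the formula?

36

Case analysis on p4 and p5:
  p4=1, p5=1: forces p6=1; p1, p2, p3, p7 free → 2^4 = 16.
  p4=1, p5=0: a clause becomes empty — 0.
  p4=0, p5=1: p2 free; 4 ways for (p1,p3,p6,p7) × 2^1 = 8.
  p4=0, p5=0: p2, p3 free; 3 ways for (p1,p6,p7) × 2^2 = 12.
Total: 16 + 0 + 8 + 12 = 36.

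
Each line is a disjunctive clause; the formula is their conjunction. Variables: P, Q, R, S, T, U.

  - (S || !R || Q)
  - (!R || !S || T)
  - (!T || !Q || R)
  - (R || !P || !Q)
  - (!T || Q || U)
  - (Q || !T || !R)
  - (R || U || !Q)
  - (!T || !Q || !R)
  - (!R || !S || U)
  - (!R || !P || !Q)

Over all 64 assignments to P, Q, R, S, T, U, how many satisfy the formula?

16

Case analysis on R and Q:
  R=1, Q=1: remaining (P,S,T,U) ∈ {(0,0,0,0); (0,0,0,1)} — 2.
  R=1, Q=0: a clause becomes empty — 0.
  R=0, Q=1: remaining (P,S,T,U) ∈ {(0,0,0,1); (0,1,0,1)} — 2.
  R=0, Q=0: P, S free; 3 ways for (T,U) × 2^2 = 12.
Total: 2 + 0 + 2 + 12 = 16.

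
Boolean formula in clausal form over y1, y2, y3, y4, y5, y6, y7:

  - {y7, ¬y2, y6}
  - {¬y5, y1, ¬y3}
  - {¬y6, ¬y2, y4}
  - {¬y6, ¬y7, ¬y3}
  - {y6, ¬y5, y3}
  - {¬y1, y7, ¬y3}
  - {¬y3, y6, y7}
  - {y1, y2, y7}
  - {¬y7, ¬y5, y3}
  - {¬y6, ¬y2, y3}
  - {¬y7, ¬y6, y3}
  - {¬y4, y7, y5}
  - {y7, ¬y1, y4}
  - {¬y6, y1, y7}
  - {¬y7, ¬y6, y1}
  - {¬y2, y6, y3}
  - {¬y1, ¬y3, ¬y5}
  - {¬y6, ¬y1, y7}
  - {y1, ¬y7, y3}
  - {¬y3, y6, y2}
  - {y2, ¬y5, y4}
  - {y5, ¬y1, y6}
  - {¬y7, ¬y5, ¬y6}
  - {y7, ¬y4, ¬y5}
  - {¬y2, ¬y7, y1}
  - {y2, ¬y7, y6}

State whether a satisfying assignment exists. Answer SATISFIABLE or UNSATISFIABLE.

UNSATISFIABLE

y7 = True:
  y6 = True:
    propagation gives y3=False; an empty clause results — contradiction.
  y6 = False:
    propagation gives y2=True, y3=True, y1=True, y5=False; an empty clause results — contradiction.
y7 = False:
  y6 = True:
    propagation gives y1=True; an empty clause results — contradiction.
  y6 = False:
    propagation gives y2=False, y3=False, y5=False, y1=True; an empty clause results — contradiction.
Every branch closes, so no satisfying assignment exists.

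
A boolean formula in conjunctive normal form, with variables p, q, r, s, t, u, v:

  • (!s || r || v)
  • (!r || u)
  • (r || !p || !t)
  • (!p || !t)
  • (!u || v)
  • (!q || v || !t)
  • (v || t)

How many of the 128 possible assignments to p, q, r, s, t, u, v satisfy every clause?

37

Case analysis on t and v:
  t=T, v=T: q, s free; 3 ways for (p,r,u) × 2^2 = 12.
  t=T, v=F: remaining (p,q,r,s,u) ∈ {(F,F,F,F,F)} — 1.
  t=F, v=T: p, q, s free; 3 ways for (r,u) × 2^3 = 24.
  t=F, v=F: a clause becomes empty — 0.
Total: 12 + 1 + 24 + 0 = 37.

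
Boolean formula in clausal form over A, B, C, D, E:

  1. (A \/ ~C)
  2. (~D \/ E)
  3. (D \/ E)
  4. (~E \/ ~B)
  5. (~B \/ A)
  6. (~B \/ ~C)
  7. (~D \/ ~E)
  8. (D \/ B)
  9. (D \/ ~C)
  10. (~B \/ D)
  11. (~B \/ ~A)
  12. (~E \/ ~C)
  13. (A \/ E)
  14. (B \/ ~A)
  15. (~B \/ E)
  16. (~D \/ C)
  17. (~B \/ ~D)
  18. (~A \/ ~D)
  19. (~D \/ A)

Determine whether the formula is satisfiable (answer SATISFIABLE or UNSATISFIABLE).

UNSATISFIABLE

D = True:
  propagation gives E=True; an empty clause results — contradiction.
D = False:
  propagation gives E=True, B=False; an empty clause results — contradiction.
Every branch closes, so no satisfying assignment exists.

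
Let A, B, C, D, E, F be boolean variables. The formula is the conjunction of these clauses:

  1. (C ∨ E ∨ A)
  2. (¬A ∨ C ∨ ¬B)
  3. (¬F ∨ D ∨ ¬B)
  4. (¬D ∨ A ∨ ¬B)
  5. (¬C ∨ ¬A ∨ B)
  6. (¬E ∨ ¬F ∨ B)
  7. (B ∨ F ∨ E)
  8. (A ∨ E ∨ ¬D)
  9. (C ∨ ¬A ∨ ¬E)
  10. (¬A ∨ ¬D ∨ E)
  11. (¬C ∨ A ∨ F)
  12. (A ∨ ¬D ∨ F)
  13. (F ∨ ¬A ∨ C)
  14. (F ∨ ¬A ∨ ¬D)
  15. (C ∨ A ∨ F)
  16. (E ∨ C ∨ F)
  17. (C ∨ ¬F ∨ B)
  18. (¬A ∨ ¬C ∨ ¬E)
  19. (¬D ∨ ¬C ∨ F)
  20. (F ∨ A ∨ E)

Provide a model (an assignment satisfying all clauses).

A = T  B = T  C = T  D = F  E = F  F = F

Set A = True and propagate.
Try B = True.
  then C is forced to True.
  then E is forced to False.
  then D is forced to False.
  then F is forced to False.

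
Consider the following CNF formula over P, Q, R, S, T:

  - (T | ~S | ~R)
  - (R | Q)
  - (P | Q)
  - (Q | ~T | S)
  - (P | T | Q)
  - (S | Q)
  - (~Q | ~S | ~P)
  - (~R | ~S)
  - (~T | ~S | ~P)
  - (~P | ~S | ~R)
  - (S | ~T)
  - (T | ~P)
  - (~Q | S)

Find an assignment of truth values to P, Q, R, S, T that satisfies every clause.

P = 0, Q = 1, R = 0, S = 1, T = 1

Try P = False.
  then Q is forced to True.
  then S is forced to True.
  then R is forced to False.
T is now unconstrained; take T = True.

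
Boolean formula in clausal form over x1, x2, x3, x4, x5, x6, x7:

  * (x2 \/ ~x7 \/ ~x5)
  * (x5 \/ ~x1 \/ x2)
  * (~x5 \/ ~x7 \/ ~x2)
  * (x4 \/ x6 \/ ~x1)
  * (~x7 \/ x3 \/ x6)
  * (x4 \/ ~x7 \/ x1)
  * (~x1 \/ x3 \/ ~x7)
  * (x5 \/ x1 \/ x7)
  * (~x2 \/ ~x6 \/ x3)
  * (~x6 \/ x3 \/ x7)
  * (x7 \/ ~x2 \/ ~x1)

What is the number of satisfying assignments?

Split on x7, then x1.
  x7=T, x1=T: remaining (x2,x3,x4,x5,x6) ∈ {(T,T,F,F,T); (T,T,T,F,F); (T,T,T,F,T)} — 3.
  x7=T, x1=F: 5 of the 32 assignments to (x2,x3,x4,x5,x6) work.
  x7=F, x1=T: remaining (x2,x3,x4,x5,x6) ∈ {(F,F,T,T,F); (F,T,F,T,T); (F,T,T,T,F); (F,T,T,T,T)} — 4.
  x7=F, x1=F: x2, x4 free; 3 ways for (x3,x5,x6) × 2^2 = 12.
Total: 3 + 5 + 4 + 12 = 24.

24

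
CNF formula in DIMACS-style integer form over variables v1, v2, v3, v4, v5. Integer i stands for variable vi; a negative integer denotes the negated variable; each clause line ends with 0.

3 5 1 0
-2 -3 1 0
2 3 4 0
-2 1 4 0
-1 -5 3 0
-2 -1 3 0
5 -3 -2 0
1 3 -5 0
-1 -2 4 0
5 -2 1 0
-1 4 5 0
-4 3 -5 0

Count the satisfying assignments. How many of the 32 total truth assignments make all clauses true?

9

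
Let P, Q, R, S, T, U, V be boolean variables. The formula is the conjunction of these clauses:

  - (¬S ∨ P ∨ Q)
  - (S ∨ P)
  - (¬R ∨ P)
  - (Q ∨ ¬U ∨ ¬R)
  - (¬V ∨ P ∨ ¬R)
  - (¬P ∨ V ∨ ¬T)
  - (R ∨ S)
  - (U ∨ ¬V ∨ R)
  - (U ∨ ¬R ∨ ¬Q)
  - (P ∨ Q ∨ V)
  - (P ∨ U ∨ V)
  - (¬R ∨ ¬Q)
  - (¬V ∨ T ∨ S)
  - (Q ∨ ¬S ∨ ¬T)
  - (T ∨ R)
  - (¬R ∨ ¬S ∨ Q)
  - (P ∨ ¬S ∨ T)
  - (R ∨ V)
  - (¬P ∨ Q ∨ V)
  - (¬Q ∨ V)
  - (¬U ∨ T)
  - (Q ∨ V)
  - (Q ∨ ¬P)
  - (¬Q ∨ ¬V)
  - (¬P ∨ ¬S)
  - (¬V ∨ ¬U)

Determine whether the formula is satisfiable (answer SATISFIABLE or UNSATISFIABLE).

UNSATISFIABLE

Q = True:
  propagation gives R=False, S=True, T=True, V=True; an empty clause results — contradiction.
Q = False:
  propagation gives V=True, P=False, S=False; an empty clause results — contradiction.
Every branch closes, so no satisfying assignment exists.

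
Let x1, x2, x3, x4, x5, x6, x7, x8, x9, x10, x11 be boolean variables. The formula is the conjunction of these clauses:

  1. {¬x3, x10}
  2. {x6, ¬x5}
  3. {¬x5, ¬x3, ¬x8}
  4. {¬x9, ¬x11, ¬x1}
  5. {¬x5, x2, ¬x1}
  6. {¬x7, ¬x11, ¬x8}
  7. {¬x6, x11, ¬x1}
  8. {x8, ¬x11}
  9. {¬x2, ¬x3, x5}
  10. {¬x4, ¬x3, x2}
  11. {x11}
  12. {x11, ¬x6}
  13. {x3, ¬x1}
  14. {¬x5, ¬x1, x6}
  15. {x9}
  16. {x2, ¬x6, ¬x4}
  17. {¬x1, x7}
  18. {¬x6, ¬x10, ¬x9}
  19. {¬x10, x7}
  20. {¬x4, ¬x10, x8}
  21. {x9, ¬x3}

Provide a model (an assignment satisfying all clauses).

x1=False, x2=False, x3=False, x4=False, x5=False, x6=False, x7=False, x8=True, x9=True, x10=False, x11=True

The clause (x11) is unit: x11 must be True.
The clause (x8) is unit: x8 must be True.
(¬x7) is a unit clause, so x7 = False.
Unit propagation: (x9) forces x9 = True.
Unit propagation: (¬x1) forces x1 = False.
The clause (¬x10) is unit: x10 must be False.
Unit propagation: (¬x3) forces x3 = False.
Pure literal: x4 appears only negated; assign x4 = False.
x5 occurs only negated in the remaining clauses — set x5 = False.
x2, x6 are now unconstrained; take x2 = False, x6 = False.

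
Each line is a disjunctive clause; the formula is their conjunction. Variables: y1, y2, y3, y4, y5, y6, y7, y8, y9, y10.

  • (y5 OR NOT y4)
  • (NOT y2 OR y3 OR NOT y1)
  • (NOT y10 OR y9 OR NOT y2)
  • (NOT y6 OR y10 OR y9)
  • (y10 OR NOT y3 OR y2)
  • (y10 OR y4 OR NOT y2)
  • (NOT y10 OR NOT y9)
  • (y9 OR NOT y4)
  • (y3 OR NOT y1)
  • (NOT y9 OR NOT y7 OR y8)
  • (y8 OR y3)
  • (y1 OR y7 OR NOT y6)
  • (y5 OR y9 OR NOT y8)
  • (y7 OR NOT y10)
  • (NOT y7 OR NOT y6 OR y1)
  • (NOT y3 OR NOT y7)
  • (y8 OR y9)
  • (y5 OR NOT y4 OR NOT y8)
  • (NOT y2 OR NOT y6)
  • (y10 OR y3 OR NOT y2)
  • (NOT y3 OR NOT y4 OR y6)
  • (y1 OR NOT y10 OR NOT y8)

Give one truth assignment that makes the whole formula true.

y1=False, y2=False, y3=False, y4=False, y5=False, y6=False, y7=True, y8=True, y9=True, y10=False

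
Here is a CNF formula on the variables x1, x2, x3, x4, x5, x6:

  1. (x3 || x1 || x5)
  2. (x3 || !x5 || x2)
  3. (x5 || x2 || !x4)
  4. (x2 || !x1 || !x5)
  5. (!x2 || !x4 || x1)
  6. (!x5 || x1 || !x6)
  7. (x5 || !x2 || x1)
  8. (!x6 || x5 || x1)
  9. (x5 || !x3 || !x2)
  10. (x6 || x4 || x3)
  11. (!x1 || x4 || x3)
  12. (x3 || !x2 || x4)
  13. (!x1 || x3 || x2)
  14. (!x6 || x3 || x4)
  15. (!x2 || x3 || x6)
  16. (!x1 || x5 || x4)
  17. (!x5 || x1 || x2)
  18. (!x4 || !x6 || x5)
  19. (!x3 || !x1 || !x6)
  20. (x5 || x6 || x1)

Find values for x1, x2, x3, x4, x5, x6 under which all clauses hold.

x1=T, x2=T, x3=T, x4=F, x5=T, x6=F

Branch on x1: take x1 = True.
Set x2 = True and propagate.
For the remaining variables, x3 = True, x4 = False, x5 = True, x6 = False works.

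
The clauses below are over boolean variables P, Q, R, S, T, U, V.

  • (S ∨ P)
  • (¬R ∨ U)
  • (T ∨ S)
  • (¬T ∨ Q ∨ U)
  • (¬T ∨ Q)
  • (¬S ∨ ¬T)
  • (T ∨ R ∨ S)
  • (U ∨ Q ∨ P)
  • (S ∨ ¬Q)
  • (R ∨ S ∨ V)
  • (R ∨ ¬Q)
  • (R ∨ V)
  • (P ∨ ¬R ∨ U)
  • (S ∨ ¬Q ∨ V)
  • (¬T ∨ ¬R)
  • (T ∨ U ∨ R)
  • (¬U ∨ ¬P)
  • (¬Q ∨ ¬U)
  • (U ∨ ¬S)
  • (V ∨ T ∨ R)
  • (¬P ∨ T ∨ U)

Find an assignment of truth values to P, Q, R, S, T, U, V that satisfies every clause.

P=F, Q=F, R=T, S=T, T=F, U=T, V=F

Check each clause:
  1. (P ∨ S) — S is true.
  2. (U ∨ ¬R) — U is true.
  3. (T ∨ S) — S is true.
  4. (Q ∨ U ∨ ¬T) — ¬T is true.
  5. (Q ∨ ¬T) — ¬T is true.
  6. (¬T ∨ ¬S) — ¬T is true.
  7. (R ∨ S ∨ T) — R is true.
  8. (U ∨ P ∨ Q) — U is true.
  9. (S ∨ ¬Q) — S is true.
  10. (V ∨ R ∨ S) — R is true.
  11. (R ∨ ¬Q) — R is true.
  12. (R ∨ V) — R is true.
  13. (P ∨ U ∨ ¬R) — U is true.
  14. (S ∨ ¬Q ∨ V) — S is true.
  15. (¬R ∨ ¬T) — ¬T is true.
  16. (R ∨ T ∨ U) — R is true.
  17. (¬U ∨ ¬P) — ¬P is true.
  18. (¬U ∨ ¬Q) — ¬Q is true.
  19. (¬S ∨ U) — U is true.
  20. (V ∨ R ∨ T) — R is true.
  21. (T ∨ ¬P ∨ U) — ¬P is true.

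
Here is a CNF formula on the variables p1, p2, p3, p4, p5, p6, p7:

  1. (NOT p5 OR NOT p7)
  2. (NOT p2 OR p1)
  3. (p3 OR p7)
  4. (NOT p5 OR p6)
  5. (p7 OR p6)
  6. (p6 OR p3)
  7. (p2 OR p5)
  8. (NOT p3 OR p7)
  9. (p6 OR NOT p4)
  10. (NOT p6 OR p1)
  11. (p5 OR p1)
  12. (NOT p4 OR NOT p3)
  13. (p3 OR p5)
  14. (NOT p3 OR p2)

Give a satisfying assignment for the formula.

p1=T, p2=T, p3=T, p4=F, p5=F, p6=F, p7=T

Check each clause:
  1. (NOT p5 OR NOT p7) — NOT p5 is true.
  2. (p1 OR NOT p2) — p1 is true.
  3. (p3 OR p7) — p3 is true.
  4. (NOT p5 OR p6) — NOT p5 is true.
  5. (p6 OR p7) — p7 is true.
  6. (p3 OR p6) — p3 is true.
  7. (p5 OR p2) — p2 is true.
  8. (p7 OR NOT p3) — p7 is true.
  9. (p6 OR NOT p4) — NOT p4 is true.
  10. (p1 OR NOT p6) — p1 is true.
  11. (p5 OR p1) — p1 is true.
  12. (NOT p3 OR NOT p4) — NOT p4 is true.
  13. (p3 OR p5) — p3 is true.
  14. (NOT p3 OR p2) — p2 is true.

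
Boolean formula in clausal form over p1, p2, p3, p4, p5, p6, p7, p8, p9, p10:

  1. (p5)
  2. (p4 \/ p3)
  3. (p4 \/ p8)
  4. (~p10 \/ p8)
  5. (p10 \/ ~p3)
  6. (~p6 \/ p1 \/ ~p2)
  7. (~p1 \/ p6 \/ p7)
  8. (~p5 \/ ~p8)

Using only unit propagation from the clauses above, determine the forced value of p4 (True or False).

True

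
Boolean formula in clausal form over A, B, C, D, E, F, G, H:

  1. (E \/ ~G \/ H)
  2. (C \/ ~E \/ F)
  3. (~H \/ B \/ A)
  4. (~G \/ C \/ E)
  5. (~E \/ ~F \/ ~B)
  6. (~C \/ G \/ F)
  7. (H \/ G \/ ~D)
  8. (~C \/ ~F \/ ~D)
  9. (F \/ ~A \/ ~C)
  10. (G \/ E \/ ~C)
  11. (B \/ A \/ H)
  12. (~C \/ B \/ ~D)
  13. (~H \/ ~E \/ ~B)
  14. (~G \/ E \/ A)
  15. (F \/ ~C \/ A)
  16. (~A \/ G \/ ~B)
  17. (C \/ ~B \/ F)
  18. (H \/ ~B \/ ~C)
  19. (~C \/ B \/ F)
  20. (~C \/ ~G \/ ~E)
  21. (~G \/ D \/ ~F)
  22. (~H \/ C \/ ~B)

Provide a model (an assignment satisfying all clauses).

Set A = True and propagate.
For the remaining variables, B = False, C = False, D = False, E = True, F = True, G = False, H = False works.

A = T, B = F, C = F, D = F, E = T, F = T, G = F, H = F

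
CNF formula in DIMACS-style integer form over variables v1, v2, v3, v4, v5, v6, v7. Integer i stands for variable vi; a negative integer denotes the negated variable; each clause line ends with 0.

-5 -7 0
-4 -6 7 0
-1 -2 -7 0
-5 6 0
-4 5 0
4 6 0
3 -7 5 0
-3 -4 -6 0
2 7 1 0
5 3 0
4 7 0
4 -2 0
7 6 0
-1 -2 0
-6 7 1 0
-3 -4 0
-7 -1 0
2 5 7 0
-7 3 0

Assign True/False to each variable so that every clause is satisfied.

v1 = False, v2 = False, v3 = True, v4 = False, v5 = False, v6 = True, v7 = True

Branch on v1: take v1 = False.
Set v2 = False and propagate.
  then v7 is forced to True.
  then v5 is forced to False.
  then v4 is forced to False.
  then v6 is forced to True.
  then v3 is forced to True.
Check each clause:
  1. {¬v7, ¬v5} — ¬v5 is true.
  2. {¬v4, ¬v6, v7} — ¬v4 is true.
  3. {¬v7, ¬v2, ¬v1} — ¬v2 is true.
  4. {¬v5, v6} — ¬v5 is true.
  5. {¬v4, v5} — ¬v4 is true.
  6. {v4, v6} — v6 is true.
  7. {v5, v3, ¬v7} — v3 is true.
  8. {¬v4, ¬v6, ¬v3} — ¬v4 is true.
  9. {v1, v2, v7} — v7 is true.
  10. {v3, v5} — v3 is true.
  11. {v4, v7} — v7 is true.
  12. {¬v2, v4} — ¬v2 is true.
  13. {v7, v6} — v6 is true.
  14. {¬v1, ¬v2} — ¬v2 is true.
  15. {v7, ¬v6, v1} — v7 is true.
  16. {¬v3, ¬v4} — ¬v4 is true.
  17. {¬v1, ¬v7} — ¬v1 is true.
  18. {v2, v5, v7} — v7 is true.
  19. {¬v7, v3} — v3 is true.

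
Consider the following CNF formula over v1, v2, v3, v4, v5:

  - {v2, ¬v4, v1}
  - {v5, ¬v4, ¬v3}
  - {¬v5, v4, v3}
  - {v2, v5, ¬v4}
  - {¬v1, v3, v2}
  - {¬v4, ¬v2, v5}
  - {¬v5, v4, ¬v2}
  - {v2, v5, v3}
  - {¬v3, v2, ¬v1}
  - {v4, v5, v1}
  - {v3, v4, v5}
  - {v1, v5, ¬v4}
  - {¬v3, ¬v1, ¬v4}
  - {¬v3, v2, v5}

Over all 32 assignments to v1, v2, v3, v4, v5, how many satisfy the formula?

5

The models are:
  v1=F v2=F v3=T v4=F v5=T
  v1=F v2=T v3=F v4=T v5=T
  v1=F v2=T v3=T v4=T v5=T
  v1=T v2=T v3=F v4=T v5=T
  v1=T v2=T v3=T v4=F v5=F
Count: 5.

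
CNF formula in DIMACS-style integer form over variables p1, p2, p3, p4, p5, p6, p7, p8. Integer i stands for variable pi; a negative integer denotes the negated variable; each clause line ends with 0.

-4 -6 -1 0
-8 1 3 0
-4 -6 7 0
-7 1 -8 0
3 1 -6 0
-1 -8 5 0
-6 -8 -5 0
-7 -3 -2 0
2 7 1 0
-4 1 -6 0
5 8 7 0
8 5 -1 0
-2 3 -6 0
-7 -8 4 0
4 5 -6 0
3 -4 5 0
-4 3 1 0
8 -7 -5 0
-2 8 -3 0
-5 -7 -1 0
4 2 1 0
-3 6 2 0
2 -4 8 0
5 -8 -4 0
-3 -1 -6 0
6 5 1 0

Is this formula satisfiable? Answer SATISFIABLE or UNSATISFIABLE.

Branch on p1: take p1 = False.
For the remaining variables, p2 = True, p3 = True, p4 = True, p5 = True, p6 = False, p7 = False, p8 = True works.
So p1=False, p2=True, p3=True, p4=True, p5=True, p6=False, p7=False, p8=True is a satisfying assignment.

SATISFIABLE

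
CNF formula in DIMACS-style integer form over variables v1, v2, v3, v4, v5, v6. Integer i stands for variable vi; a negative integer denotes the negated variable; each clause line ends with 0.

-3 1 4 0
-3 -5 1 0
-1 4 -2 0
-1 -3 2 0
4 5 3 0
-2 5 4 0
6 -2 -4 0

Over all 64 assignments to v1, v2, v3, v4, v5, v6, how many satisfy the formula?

Split on v4, then v1.
  v4=1, v1=1: v5 free; 4 ways for (v2,v3,v6) × 2^1 = 8.
  v4=1, v1=0: 9 of the 16 assignments to (v2,v3,v5,v6) work.
  v4=0, v1=1: remaining (v2,v3,v5,v6) ∈ {(0,0,1,0); (0,0,1,1)} — 2.
  v4=0, v1=0: remaining (v2,v3,v5,v6) ∈ {(0,0,1,0); (0,0,1,1); (1,0,1,0); (1,0,1,1)} — 4.
Total: 8 + 9 + 2 + 4 = 23.

23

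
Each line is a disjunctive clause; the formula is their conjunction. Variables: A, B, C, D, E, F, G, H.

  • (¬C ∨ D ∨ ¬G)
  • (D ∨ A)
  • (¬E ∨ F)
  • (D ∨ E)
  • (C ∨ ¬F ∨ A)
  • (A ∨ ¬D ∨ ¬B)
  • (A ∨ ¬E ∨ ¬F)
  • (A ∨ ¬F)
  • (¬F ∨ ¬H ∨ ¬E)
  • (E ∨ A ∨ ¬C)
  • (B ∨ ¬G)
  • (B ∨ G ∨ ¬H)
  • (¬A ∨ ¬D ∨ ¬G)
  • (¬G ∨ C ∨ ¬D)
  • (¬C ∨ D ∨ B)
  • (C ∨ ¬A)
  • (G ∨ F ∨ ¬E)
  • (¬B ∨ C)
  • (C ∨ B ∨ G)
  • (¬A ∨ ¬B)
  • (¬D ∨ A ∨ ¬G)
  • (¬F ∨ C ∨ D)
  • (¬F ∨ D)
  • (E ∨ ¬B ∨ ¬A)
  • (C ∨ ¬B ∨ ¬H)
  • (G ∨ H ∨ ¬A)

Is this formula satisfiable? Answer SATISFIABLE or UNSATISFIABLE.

A = True:
  propagation gives C=True, B=False, G=False, H=False; an empty clause results — contradiction.
A = False:
  propagation gives D=True, B=False, F=False, E=False; an empty clause results — contradiction.
Every branch closes, so no satisfying assignment exists.

UNSATISFIABLE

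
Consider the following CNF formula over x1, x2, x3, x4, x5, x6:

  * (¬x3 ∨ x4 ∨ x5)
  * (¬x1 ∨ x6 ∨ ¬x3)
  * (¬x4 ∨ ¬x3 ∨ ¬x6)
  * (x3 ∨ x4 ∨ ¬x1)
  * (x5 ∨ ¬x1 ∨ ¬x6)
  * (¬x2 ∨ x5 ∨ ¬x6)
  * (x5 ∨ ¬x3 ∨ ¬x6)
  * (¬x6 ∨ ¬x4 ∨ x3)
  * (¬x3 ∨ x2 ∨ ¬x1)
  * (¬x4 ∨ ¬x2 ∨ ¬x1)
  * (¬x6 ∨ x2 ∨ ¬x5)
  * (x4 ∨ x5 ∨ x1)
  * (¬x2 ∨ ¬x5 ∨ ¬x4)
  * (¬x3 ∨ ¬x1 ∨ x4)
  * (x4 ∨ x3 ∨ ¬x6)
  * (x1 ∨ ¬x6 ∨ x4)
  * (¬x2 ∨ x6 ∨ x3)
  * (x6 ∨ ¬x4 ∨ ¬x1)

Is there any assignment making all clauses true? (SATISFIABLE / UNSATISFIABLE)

Try x1 = False.
Branch on x2: take x2 = False.
Set x3 = True and propagate.
The remaining clauses are satisfied by x4 = True, x5 = True, x6 = False.
Every clause has at least one true literal under this assignment.
So x1=0, x2=0, x3=1, x4=1, x5=1, x6=0 is a satisfying assignment.

SATISFIABLE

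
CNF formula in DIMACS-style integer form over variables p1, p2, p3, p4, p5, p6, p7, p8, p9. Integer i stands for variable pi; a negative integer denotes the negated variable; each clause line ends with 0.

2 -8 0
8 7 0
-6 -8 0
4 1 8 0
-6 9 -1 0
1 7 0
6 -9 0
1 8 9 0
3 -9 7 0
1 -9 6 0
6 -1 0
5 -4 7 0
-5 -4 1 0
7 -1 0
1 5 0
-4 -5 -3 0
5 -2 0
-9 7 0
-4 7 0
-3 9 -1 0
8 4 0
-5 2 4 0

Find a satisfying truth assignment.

p1=False, p2=True, p3=True, p4=False, p5=True, p6=False, p7=True, p8=True, p9=False

Check each clause:
  1. (p2 || !p8) — p2 is true.
  2. (p7 || p8) — p8 is true.
  3. (!p6 || !p8) — !p6 is true.
  4. (p4 || p8 || p1) — p8 is true.
  5. (p9 || !p6 || !p1) — !p6 is true.
  6. (p1 || p7) — p7 is true.
  7. (!p9 || p6) — !p9 is true.
  8. (p9 || p1 || p8) — p8 is true.
  9. (p3 || !p9 || p7) — p3 is true.
  10. (!p9 || p1 || p6) — !p9 is true.
  11. (!p1 || p6) — !p1 is true.
  12. (p5 || !p4 || p7) — !p4 is true.
  13. (!p4 || !p5 || p1) — !p4 is true.
  14. (!p1 || p7) — !p1 is true.
  15. (p5 || p1) — p5 is true.
  16. (!p5 || !p4 || !p3) — !p4 is true.
  17. (!p2 || p5) — p5 is true.
  18. (p7 || !p9) — p7 is true.
  19. (!p4 || p7) — !p4 is true.
  20. (p9 || !p3 || !p1) — !p1 is true.
  21. (p4 || p8) — p8 is true.
  22. (p4 || !p5 || p2) — p2 is true.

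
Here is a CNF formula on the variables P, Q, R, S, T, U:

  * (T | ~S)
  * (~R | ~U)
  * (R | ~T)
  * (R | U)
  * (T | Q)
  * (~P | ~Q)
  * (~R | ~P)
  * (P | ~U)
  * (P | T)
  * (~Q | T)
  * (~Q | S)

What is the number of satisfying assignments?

3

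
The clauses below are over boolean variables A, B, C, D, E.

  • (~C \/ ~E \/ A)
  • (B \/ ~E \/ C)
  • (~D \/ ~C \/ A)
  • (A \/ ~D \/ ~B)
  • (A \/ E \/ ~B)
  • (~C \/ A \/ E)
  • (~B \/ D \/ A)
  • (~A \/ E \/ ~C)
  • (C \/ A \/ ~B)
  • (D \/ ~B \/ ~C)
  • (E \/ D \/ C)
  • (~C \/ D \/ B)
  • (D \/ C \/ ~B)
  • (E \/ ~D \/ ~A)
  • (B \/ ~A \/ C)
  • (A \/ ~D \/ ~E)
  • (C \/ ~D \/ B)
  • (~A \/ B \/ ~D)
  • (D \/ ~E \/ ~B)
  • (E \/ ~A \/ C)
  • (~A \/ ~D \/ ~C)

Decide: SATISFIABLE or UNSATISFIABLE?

Set A = True and propagate.
For the remaining variables, B = True, C = False, D = True, E = True works.
Every clause has at least one true literal under this assignment.
So A=1, B=1, C=0, D=1, E=1 is a satisfying assignment.

SATISFIABLE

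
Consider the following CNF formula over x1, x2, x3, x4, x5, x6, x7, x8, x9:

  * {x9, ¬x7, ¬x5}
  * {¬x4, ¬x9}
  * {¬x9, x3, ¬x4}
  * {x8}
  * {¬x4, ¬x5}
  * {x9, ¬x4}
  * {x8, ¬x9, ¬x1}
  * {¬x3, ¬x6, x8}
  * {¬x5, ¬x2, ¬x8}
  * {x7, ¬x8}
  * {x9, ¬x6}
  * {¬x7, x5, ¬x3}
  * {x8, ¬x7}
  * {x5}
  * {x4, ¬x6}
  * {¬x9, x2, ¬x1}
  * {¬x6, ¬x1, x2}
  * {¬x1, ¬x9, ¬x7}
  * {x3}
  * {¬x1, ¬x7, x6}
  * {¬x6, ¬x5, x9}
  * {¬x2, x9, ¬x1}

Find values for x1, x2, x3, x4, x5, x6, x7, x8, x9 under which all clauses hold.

x1=F, x2=F, x3=T, x4=F, x5=T, x6=F, x7=T, x8=T, x9=T

Check each clause:
  1. {x9, ¬x5, ¬x7} — x9 is true.
  2. {¬x9, ¬x4} — ¬x4 is true.
  3. {¬x9, x3, ¬x4} — x3 is true.
  4. {x8} — x8 is true.
  5. {¬x5, ¬x4} — ¬x4 is true.
  6. {¬x4, x9} — x9 is true.
  7. {¬x9, ¬x1, x8} — x8 is true.
  8. {¬x3, x8, ¬x6} — x8 is true.
  9. {¬x8, ¬x2, ¬x5} — ¬x2 is true.
  10. {x7, ¬x8} — x7 is true.
  11. {x9, ¬x6} — x9 is true.
  12. {¬x7, ¬x3, x5} — x5 is true.
  13. {¬x7, x8} — x8 is true.
  14. {x5} — x5 is true.
  15. {¬x6, x4} — ¬x6 is true.
  16. {x2, ¬x9, ¬x1} — ¬x1 is true.
  17. {¬x6, x2, ¬x1} — ¬x6 is true.
  18. {¬x7, ¬x1, ¬x9} — ¬x1 is true.
  19. {x3} — x3 is true.
  20. {x6, ¬x1, ¬x7} — ¬x1 is true.
  21. {x9, ¬x6, ¬x5} — x9 is true.
  22. {¬x1, ¬x2, x9} — x9 is true.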